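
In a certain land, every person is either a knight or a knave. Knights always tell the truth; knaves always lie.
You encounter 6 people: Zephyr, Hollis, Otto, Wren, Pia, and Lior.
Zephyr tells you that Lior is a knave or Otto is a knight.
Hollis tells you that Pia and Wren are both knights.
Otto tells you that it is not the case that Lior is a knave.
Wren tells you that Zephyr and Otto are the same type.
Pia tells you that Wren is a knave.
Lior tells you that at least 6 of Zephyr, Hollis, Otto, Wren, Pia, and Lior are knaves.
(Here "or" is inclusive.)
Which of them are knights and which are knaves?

Knights: Zephyr and Pia. Knaves: Hollis, Otto, Wren, and Lior.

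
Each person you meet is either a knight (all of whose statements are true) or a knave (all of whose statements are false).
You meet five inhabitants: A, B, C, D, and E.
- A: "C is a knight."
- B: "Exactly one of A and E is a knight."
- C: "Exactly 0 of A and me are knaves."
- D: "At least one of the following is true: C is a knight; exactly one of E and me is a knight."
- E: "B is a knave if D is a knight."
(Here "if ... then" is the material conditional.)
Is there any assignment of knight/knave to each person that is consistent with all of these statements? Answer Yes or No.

Yes

One consistent assignment: A=knight, B=knight, C=knight, D=knight, E=knave.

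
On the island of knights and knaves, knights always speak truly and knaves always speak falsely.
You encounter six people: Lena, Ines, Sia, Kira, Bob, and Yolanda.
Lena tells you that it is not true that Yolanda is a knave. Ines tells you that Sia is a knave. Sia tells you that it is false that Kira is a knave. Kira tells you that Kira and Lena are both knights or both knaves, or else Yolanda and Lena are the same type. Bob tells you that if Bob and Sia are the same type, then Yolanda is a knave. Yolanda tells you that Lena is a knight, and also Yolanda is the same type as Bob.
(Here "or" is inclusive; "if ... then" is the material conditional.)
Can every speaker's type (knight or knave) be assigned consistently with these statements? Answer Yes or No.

One consistent assignment: Lena=knave, Ines=knave, Sia=knight, Kira=knight, Bob=knight, Yolanda=knave.

Yes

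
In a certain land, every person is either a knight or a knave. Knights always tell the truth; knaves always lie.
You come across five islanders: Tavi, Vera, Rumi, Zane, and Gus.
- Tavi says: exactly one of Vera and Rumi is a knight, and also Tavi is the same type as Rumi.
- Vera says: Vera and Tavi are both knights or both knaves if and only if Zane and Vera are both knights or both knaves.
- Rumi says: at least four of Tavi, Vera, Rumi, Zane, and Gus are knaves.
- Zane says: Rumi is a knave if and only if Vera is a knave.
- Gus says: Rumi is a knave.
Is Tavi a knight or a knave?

Consistent assignments: {Tavi=knave, Vera=knave, Rumi=knave, Zane=knight, Gus=knight}
In every consistent assignment, Tavi is a knave.

Tavi is a knave.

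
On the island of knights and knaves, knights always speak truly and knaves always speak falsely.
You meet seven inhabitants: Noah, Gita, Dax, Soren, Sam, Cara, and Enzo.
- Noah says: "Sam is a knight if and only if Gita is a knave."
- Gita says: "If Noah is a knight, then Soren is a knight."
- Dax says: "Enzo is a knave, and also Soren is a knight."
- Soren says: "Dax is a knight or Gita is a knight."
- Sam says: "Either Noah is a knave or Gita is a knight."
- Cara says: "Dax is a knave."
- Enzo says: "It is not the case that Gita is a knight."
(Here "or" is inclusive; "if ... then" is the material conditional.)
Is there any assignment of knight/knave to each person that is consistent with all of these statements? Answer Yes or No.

Yes

One consistent assignment: Noah=knave, Gita=knight, Dax=knight, Soren=knight, Sam=knight, Cara=knave, Enzo=knave.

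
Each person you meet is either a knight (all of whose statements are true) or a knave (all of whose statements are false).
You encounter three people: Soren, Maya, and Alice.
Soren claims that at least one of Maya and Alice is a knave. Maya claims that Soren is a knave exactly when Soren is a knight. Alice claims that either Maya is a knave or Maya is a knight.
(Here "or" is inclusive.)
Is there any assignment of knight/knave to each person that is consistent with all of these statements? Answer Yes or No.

Yes

One consistent assignment: Soren=knight, Maya=knave, Alice=knight.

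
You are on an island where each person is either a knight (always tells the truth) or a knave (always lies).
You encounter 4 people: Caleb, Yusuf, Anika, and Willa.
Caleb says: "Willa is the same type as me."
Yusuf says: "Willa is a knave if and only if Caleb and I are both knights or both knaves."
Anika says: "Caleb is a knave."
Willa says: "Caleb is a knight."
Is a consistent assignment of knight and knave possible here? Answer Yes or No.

No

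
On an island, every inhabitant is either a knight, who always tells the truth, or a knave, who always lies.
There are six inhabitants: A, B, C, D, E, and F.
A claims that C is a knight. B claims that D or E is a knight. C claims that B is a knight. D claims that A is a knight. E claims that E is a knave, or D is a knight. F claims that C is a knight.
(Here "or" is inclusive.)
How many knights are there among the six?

The unique consistent assignment is A=knight, B=knight, C=knight, D=knight, E=knight, F=knight.
That has 6 knights.

6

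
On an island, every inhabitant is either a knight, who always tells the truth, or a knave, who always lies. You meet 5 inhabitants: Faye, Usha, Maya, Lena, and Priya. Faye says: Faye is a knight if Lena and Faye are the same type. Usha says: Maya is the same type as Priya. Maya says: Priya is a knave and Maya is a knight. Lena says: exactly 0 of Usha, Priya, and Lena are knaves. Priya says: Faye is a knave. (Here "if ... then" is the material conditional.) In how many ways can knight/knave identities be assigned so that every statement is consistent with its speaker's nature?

3

Consistent assignments:
  Faye=knight, Usha=knight, Maya=knave, Lena=knave, Priya=knave
  Faye=knight, Usha=knave, Maya=knight, Lena=knave, Priya=knave
  Faye=knave, Usha=knave, Maya=knave, Lena=knave, Priya=knight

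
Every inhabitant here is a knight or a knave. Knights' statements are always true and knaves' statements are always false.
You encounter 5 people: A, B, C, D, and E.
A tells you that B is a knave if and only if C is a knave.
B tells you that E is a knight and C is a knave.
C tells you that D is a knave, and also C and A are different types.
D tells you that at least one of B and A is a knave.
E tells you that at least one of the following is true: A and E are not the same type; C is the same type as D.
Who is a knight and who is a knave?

A is a knave, B is a knight, C is a knave, D is a knight, and E is a knight.

A is a knave; "B is a knave if and only if C is a knave" is False, as required.
B is a knight, and the claim "E is a knight and C is a knave" is indeed True.
C is a knave, and the claim "D is a knave, and also C and A are different types" is indeed False.
D is a knight, and the claim "at least one of B and A is a knave" is indeed True.
E (knight): "at least one of the following is true: A and E are not the same type; C is the same type as D" — True. ✓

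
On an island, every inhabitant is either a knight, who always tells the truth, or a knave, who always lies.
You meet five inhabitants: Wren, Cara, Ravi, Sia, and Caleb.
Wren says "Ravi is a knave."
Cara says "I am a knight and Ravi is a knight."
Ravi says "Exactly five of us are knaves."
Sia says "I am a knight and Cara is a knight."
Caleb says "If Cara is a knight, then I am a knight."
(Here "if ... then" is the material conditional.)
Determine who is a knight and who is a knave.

Knights: Wren and Caleb. Knaves: Cara, Ravi, and Sia.

Suppose Wren is a knave. Then Wren's statement "Ravi is a knave" would have to be false. Checking the 16 ways to assign the others, none is consistent with every speaker.
(For instance, with Cara=knave, Ravi=knave, Sia=knave, Caleb=knight, Wren's claim "Ravi is a knave" comes out true where it would need to be false.)
So Wren must be a knight, making "Ravi is a knave" true. Taking Wren=knight, Cara=knave, Ravi=knave, Sia=knave, Caleb=knight, each remaining statement checks out:
  Cara (knave): "I am a knight and Ravi is a knight" — false. ✓
  Ravi (knave): "exactly five of us are knaves" — false. ✓
  Sia (knave): "I am a knight and Cara is a knight" — false. ✓
  Caleb (knight): "if Cara is a knight, then I am a knight" — true. ✓
This is the unique consistent assignment.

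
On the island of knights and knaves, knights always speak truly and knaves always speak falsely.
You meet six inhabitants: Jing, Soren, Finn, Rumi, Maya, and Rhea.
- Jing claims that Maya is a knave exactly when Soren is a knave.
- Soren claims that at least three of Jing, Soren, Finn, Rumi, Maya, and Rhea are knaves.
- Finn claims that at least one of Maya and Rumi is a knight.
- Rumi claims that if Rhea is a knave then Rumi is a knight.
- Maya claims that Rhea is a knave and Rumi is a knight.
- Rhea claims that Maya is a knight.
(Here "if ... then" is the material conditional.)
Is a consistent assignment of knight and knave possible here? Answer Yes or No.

Yes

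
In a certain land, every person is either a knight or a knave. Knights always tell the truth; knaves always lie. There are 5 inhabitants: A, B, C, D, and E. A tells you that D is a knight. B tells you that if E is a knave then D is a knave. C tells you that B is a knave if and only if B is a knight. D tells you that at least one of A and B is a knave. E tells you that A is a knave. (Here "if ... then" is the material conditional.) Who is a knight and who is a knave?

Suppose A is a knave. Then A's statement "D is a knight" would have to be false. Checking the 16 ways to assign the others, none is consistent with every speaker.
(For instance, with B=knave, C=knave, D=knight, E=knave, A's claim "D is a knight" comes out true where it would need to be false.)
So A must be a knight, making "D is a knight" true. Taking A=knight, B=knave, C=knave, D=knight, E=knave, each remaining statement checks out:
  B (knave): "if E is a knave then D is a knave" — false. ✓
  C (knave): "B is a knave if and only if B is a knight" — false. ✓
  D (knight): "at least one of A and B is a knave" — true. ✓
  E (knave): "A is a knave" — false. ✓
This is the unique consistent assignment.

A is a knight, B is a knave, C is a knave, D is a knight, and E is a knave.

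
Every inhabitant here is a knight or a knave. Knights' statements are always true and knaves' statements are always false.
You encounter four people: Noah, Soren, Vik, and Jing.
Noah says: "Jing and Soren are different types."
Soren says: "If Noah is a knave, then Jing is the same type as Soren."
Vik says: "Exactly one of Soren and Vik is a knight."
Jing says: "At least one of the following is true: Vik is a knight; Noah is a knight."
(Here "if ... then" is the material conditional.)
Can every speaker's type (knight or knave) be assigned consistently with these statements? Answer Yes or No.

Checking all 16 assignments, each has at least one speaker whose statement's truth value contradicts their type.

No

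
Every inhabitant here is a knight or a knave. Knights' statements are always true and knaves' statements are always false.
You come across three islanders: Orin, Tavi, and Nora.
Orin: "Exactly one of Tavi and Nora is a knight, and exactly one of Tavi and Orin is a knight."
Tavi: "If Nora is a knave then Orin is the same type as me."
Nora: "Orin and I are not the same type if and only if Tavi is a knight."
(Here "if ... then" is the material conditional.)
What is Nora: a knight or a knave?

Nora is a knight.

Consistent assignments: {Orin=knave, Tavi=knight, Nora=knight}
In every consistent assignment, Nora is a knight.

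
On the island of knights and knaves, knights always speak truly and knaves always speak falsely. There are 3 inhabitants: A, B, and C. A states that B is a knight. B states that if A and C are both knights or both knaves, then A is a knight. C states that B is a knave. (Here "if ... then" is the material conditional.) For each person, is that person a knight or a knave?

As a knight, A's statement "B is a knight" should be true; it is.
B is a knight, so "if A and C are both knights or both knaves, then A is a knight" must be true — and it is.
C is a knave; "B is a knave" is false, as required.

A is a knight, B is a knight, and C is a knave.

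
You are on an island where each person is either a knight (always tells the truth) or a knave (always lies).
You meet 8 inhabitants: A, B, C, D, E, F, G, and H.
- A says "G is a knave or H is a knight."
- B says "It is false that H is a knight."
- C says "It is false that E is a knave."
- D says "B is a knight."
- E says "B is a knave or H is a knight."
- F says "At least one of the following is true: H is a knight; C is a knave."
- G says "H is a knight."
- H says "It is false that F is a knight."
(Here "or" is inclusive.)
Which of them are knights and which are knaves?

A is a knight, B is a knight, C is a knave, D is a knight, E is a knave, F is a knight, G is a knave, and H is a knave.

Since A is a knight, "G is a knave or H is a knight" needs to be true, which holds.
Since B is a knight, "it is false that H is a knight" needs to be true, which holds.
As a knave, C's statement "it is false that E is a knave" should be False; it is.
D (knight): "B is a knight" — true. ✓
E is a knave, so "B is a knave or H is a knight" must be False — and it is.
F is a knight, so "at least one of the following is true: H is a knight; C is a knave" must be true — and it is.
G is a knave, so "H is a knight" must be False — and it is.
H is a knave; "it is false that F is a knight" is False, as required.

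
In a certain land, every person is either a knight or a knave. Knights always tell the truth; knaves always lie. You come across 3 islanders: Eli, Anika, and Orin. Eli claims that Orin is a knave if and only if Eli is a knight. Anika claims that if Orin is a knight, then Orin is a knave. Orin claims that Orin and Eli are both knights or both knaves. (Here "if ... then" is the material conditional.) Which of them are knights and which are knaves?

Suppose Eli is a knave. Then Eli's statement "Orin is a knave if and only if Eli is a knight" would have to be false. Checking the 4 ways to assign the others, none is consistent with every speaker.
(For instance, with Anika=knight, Orin=knave, Orin's claim "Orin and Eli are both knights or both knaves" comes out true where it would need to be false.)
So Eli must be a knight, making "Orin is a knave if and only if Eli is a knight" true. Taking Eli=knight, Anika=knight, Orin=knave, each remaining statement checks out:
  Anika (knight): "if Orin is a knight, then Orin is a knave" — true. ✓
  Orin (knave): "Orin and Eli are both knights or both knaves" — false. ✓
This is the unique consistent assignment.

Eli is a knight, Anika is a knight, and Orin is a knave.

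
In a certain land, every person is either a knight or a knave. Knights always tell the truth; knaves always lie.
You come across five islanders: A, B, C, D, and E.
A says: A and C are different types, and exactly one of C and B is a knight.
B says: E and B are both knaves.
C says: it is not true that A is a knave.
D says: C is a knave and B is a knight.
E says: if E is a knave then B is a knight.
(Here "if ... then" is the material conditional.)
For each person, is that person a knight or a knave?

Suppose A is a knight. Then A's statement "A and C are different types, and exactly one of C and B is a knight" would have to be true. Checking the 16 ways to assign the others, none is consistent with every speaker.
(For instance, with B=knave, C=knave, D=knave, E=knight, A's claim "A and C are different types, and exactly one of C and B is a knight" comes out false where it would need to be true.)
So A must be a knave, making "A and C are different types, and exactly one of C and B is a knight" false. Taking A=knave, B=knave, C=knave, D=knave, E=knight, each remaining statement checks out:
  B (knave): "E and B are both knaves" — false. ✓
  C (knave): "it is not true that A is a knave" — false. ✓
  D (knave): "C is a knave and B is a knight" — false. ✓
  E (knight): "if E is a knave then B is a knight" — true. ✓
This is the unique consistent assignment.

Knights: E. Knaves: A, B, C, and D.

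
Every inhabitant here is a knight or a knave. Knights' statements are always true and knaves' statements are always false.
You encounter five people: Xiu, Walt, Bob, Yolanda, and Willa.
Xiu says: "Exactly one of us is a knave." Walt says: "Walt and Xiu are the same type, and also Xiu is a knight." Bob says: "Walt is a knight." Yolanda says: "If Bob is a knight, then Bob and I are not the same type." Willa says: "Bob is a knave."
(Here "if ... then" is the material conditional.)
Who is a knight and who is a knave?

Xiu is a knave, Walt is a knave, Bob is a knave, Yolanda is a knight, and Willa is a knight.

Xiu is a knave, and the claim "exactly one of us is a knave" is indeed False.
Walt is a knave, so "Walt and Xiu are the same type, and also Xiu is a knight" must be False — and it is.
Since Bob is a knave, "Walt is a knight" needs to be False, which holds.
Yolanda is a knight, so "if Bob is a knight, then Bob and I are not the same type" must be True — and it is.
Willa is a knight, and the claim "Bob is a knave" is indeed True.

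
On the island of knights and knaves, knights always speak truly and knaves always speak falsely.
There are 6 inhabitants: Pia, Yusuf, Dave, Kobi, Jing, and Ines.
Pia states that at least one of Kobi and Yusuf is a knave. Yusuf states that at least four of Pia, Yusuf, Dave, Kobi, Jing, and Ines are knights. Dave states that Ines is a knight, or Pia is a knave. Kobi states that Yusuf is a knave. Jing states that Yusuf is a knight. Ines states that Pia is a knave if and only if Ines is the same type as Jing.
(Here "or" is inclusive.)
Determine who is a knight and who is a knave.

Pia is a knight, Yusuf is a knave, Dave is a knave, Kobi is a knight, Jing is a knave, and Ines is a knave.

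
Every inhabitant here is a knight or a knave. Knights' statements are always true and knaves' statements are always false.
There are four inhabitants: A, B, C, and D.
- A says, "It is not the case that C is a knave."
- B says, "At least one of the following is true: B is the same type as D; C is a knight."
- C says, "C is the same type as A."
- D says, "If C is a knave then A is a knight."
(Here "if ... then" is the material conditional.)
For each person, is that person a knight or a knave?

Suppose A is a knave. Then A's statement "it is not the case that C is a knave" would have to be false. Checking the 8 ways to assign the others, none is consistent with every speaker.
(For instance, with B=knight, C=knight, D=knight, A's claim "it is not the case that C is a knave" comes out true where it would need to be false.)
So A must be a knight, making "it is not the case that C is a knave" true. Taking A=knight, B=knight, C=knight, D=knight, each remaining statement checks out:
  B (knight): "at least one of the following is true: B is the same type as D; C is a knight" — true. ✓
  C (knight): "C is the same type as A" — true. ✓
  D (knight): "if C is a knave then A is a knight" — true. ✓
This is the unique consistent assignment.

A is a knight, B is a knight, C is a knight, and D is a knight.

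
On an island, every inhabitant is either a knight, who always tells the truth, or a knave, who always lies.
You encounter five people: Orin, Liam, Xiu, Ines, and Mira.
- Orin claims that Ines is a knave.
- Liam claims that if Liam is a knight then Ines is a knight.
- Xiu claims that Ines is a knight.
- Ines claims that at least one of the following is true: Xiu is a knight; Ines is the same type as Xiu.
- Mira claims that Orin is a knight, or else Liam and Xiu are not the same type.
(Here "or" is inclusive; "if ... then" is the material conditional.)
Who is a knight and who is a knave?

Knights: Liam, Xiu, and Ines. Knaves: Orin and Mira.

Orin is a knave, so "Ines is a knave" must be False — and it is.
Liam is a knight, so "if Liam is a knight then Ines is a knight" must be True — and it is.
Xiu is a knight, and the claim "Ines is a knight" is indeed True.
Ines is a knight; "at least one of the following is true: Xiu is a knight; Ines is the same type as Xiu" is True, as required.
Mira (knave): "Orin is a knight, or else Liam and Xiu are not the same type" — False. ✓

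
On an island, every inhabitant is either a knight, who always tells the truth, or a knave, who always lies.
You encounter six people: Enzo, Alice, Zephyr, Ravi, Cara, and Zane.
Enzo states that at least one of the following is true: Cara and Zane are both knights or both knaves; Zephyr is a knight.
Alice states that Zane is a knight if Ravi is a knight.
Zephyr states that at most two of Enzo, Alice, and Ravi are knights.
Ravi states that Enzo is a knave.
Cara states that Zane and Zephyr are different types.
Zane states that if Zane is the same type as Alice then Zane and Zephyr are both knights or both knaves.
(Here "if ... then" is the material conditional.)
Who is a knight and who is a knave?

Knights: Enzo, Alice, Zephyr, and Zane. Knaves: Ravi and Cara.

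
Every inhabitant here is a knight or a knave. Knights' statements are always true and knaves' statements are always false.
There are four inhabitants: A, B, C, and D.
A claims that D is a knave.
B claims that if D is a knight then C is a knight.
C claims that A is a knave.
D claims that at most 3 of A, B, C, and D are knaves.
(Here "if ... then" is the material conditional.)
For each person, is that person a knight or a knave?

Suppose A is a knight. Then A's statement "D is a knave" would have to be true. Checking the 8 ways to assign the others, none is consistent with every speaker.
(For instance, with B=knight, C=knight, D=knight, A's claim "D is a knave" comes out false where it would need to be true.)
So A must be a knave, making "D is a knave" false. Taking A=knave, B=knight, C=knight, D=knight, each remaining statement checks out:
  B (knight): "if D is a knight then C is a knight" — true. ✓
  C (knight): "A is a knave" — true. ✓
  D (knight): "at most 3 of A, B, C, and D are knaves" — true. ✓
This is the unique consistent assignment.

A is a knave, B is a knight, C is a knight, and D is a knight.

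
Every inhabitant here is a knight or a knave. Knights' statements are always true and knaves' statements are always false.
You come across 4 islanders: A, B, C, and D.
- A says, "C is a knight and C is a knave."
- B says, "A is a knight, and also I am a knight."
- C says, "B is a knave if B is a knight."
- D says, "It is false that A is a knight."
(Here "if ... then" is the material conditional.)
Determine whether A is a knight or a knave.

A is a knave.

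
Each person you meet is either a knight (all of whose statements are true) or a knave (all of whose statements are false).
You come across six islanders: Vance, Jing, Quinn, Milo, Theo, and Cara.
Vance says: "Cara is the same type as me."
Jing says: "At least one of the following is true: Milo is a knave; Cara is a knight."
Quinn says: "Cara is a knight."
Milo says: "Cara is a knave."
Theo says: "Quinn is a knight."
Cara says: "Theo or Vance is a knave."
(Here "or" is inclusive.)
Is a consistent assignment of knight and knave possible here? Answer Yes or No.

Yes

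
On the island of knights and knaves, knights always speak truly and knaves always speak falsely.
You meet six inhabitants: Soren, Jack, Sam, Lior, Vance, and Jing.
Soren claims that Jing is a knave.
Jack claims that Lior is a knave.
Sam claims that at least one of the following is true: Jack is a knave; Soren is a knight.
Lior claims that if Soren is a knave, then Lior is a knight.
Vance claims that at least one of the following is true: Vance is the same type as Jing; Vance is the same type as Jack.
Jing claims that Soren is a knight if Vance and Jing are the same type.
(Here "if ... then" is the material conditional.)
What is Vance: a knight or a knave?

Consistent assignments: {Soren=knave, Jack=knight, Sam=knave, Lior=knave, Vance=knave, Jing=knight}
In every consistent assignment, Vance is a knave.

Vance is a knave.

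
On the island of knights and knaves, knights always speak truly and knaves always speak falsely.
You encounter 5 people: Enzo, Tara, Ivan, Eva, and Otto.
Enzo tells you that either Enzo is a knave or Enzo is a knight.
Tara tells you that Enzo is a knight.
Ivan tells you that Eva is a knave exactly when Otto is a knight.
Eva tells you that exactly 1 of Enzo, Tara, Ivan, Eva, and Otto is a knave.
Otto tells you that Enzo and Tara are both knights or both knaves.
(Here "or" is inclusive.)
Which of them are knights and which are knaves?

Knights: Enzo, Tara, Eva, and Otto. Knaves: Ivan.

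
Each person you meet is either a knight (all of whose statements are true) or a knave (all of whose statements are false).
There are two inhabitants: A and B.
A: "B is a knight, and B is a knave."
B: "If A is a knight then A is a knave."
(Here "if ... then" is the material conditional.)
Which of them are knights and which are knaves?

Since A is a knave, "B is a knight, and B is a knave" needs to be false, which holds.
B is a knight, and the claim "if A is a knight then A is a knave" is indeed True.

A is a knave and B is a knight.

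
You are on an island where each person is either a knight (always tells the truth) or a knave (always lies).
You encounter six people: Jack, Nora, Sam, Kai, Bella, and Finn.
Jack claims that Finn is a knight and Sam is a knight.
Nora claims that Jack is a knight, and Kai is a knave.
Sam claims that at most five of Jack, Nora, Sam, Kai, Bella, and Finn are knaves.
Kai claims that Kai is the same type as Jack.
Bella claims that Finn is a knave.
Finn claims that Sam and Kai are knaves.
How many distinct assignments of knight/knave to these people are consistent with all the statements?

0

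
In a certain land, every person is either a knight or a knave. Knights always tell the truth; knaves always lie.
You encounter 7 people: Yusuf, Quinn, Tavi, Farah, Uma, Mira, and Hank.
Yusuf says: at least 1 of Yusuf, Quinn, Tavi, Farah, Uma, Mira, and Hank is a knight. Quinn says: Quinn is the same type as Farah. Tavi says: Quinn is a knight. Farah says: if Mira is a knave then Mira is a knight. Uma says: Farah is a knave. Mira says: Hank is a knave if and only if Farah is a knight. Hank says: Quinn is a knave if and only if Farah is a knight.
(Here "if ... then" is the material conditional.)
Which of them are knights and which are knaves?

Yusuf is a knight, Quinn is a knight, Tavi is a knight, Farah is a knight, Uma is a knave, Mira is a knight, and Hank is a knave.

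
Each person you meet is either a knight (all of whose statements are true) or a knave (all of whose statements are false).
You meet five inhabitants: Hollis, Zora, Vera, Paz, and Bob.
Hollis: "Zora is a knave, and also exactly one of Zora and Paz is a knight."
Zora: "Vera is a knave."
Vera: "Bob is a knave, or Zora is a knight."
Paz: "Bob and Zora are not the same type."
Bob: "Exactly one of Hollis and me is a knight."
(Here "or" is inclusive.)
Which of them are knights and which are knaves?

Hollis is a knave, Zora is a knave, Vera is a knight, Paz is a knave, and Bob is a knave.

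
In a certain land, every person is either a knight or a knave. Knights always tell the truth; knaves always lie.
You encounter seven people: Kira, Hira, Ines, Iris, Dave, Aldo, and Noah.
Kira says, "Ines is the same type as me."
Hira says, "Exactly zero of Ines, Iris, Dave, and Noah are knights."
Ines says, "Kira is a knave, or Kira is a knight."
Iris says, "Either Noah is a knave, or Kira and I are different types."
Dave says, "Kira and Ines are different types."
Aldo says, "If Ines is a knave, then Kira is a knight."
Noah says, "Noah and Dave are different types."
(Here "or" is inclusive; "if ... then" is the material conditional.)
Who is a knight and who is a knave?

Kira is a knight, Hira is a knave, Ines is a knight, Iris is a knight, Dave is a knave, Aldo is a knight, and Noah is a knave.

Since Kira is a knight, "Ines is the same type as me" needs to be true, which holds.
Hira is a knave, so "exactly zero of Ines, Iris, Dave, and Noah are knights" must be False — and it is.
Since Ines is a knight, "Kira is a knave, or Kira is a knight" needs to be true, which holds.
Since Iris is a knight, "either Noah is a knave, or Kira and I are different types" needs to be true, which holds.
As a knave, Dave's statement "Kira and Ines are different types" should be False; it is.
Aldo is a knight; "if Ines is a knave, then Kira is a knight" is true, as required.
Since Noah is a knave, "Noah and Dave are different types" needs to be False, which holds.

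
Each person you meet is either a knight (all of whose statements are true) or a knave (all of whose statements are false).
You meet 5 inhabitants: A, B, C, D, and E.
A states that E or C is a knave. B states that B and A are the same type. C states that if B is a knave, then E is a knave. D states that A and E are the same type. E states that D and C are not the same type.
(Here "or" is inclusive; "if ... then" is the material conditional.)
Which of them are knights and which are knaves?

Knights: A, D, and E. Knaves: B and C.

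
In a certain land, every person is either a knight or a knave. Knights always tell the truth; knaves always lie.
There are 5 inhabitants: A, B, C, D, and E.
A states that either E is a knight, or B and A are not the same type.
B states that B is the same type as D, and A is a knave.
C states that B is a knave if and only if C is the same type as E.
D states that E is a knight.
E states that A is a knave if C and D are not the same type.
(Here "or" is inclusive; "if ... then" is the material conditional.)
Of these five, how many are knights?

4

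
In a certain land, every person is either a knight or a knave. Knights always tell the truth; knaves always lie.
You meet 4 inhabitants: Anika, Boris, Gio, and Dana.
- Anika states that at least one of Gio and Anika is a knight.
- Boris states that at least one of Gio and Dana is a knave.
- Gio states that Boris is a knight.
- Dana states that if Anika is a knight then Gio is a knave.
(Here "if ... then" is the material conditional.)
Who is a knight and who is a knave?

Anika is a knight; "at least one of Gio and Anika is a knight" is True, as required.
Since Boris is a knight, "at least one of Gio and Dana is a knave" needs to be True, which holds.
Gio is a knight; "Boris is a knight" is True, as required.
Since Dana is a knave, "if Anika is a knight then Gio is a knave" needs to be False, which holds.

Knights: Anika, Boris, and Gio. Knaves: Dana.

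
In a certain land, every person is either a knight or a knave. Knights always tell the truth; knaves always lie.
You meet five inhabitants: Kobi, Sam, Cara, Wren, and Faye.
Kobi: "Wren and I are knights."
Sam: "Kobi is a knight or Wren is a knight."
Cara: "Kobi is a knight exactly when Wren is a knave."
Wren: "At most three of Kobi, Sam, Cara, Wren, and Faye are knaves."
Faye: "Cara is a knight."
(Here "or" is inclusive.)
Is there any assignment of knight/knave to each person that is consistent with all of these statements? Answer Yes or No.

One consistent assignment: Kobi=knight, Sam=knight, Cara=knave, Wren=knight, Faye=knave.

Yes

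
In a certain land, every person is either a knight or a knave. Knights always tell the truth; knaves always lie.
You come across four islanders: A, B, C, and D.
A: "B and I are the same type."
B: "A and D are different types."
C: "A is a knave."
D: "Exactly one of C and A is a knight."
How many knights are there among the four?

The unique consistent assignment is A=knave, B=knight, C=knight, D=knight.
That has 3 knights.

3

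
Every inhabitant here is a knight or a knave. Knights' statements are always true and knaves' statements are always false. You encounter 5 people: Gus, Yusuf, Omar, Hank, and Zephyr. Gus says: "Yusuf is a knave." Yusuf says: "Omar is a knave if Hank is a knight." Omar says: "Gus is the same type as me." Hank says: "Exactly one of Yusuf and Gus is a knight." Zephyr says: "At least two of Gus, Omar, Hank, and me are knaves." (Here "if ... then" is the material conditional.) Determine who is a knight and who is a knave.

Gus is a knight, Yusuf is a knave, Omar is a knight, Hank is a knight, and Zephyr is a knave.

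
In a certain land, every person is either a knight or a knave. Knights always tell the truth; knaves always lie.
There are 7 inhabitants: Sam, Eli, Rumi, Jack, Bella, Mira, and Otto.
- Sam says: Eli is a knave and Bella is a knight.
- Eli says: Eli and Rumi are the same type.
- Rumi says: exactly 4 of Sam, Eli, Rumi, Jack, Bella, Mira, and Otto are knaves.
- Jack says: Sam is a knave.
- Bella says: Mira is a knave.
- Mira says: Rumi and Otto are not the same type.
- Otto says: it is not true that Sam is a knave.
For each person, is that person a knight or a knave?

Sam is a knave, and the claim "Eli is a knave and Bella is a knight" is indeed false.
Eli is a knave, and the claim "Eli and Rumi are the same type" is indeed false.
Rumi (knight): "exactly 4 of Sam, Eli, Rumi, Jack, Bella, Mira, and Otto are knaves" — true. ✓
Jack is a knight, so "Sam is a knave" must be true — and it is.
Since Bella is a knave, "Mira is a knave" needs to be false, which holds.
Mira is a knight, and the claim "Rumi and Otto are not the same type" is indeed true.
Since Otto is a knave, "it is not true that Sam is a knave" needs to be false, which holds.

Sam is a knave, Eli is a knave, Rumi is a knight, Jack is a knight, Bella is a knave, Mira is a knight, and Otto is a knave.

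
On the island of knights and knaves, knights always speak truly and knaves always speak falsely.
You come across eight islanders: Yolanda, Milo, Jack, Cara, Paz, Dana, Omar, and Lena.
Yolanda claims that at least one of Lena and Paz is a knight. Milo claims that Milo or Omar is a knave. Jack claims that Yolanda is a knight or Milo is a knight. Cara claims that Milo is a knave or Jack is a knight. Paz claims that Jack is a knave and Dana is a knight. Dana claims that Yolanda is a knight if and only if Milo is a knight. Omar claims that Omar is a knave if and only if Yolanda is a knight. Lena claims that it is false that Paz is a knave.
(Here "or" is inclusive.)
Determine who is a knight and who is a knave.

Since Yolanda is a knave, "at least one of Lena and Paz is a knight" needs to be false, which holds.
Milo is a knight, so "Milo or Omar is a knave" must be true — and it is.
Since Jack is a knight, "Yolanda is a knight or Milo is a knight" needs to be true, which holds.
Cara (knight): "Milo is a knave or Jack is a knight" — true. ✓
Since Paz is a knave, "Jack is a knave and Dana is a knight" needs to be false, which holds.
Dana (knave): "Yolanda is a knight if and only if Milo is a knight" — false. ✓
Omar (knave): "Omar is a knave if and only if Yolanda is a knight" — false. ✓
Since Lena is a knave, "it is false that Paz is a knave" needs to be false, which holds.

Knights: Milo, Jack, and Cara. Knaves: Yolanda, Paz, Dana, Omar, and Lena.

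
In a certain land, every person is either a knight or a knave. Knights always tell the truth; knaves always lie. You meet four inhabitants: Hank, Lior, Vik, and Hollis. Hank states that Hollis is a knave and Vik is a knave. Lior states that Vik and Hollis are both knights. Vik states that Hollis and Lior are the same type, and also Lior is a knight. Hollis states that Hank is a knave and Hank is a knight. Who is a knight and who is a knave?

Hank is a knight, so "Hollis is a knave and Vik is a knave" must be true — and it is.
Lior is a knave, and the claim "Vik and Hollis are both knights" is indeed False.
Vik is a knave; "Hollis and Lior are the same type, and also Lior is a knight" is False, as required.
Hollis is a knave; "Hank is a knave and Hank is a knight" is False, as required.

Hank is a knight, Lior is a knave, Vik is a knave, and Hollis is a knave.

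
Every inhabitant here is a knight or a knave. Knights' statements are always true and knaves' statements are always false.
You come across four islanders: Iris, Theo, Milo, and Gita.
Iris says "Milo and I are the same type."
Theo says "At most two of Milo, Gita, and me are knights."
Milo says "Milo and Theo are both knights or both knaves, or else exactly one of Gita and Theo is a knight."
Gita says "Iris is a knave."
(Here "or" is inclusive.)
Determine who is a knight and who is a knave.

Knights: Iris, Theo, and Milo. Knaves: Gita.

Suppose Iris is a knave. Then Iris's statement "Milo and I are the same type" would have to be false. Checking the 8 ways to assign the others, none is consistent with every speaker.
(For instance, with Theo=knight, Milo=knight, Gita=knave, Gita's claim "Iris is a knave" comes out true where it would need to be false.)
So Iris must be a knight, making "Milo and I are the same type" true. Taking Iris=knight, Theo=knight, Milo=knight, Gita=knave, each remaining statement checks out:
  Theo (knight): "at most two of Milo, Gita, and me are knights" — true. ✓
  Milo (knight): "Milo and Theo are both knights or both knaves, or else exactly one of Gita and Theo is a knight" — true. ✓
  Gita (knave): "Iris is a knave" — false. ✓
This is the unique consistent assignment.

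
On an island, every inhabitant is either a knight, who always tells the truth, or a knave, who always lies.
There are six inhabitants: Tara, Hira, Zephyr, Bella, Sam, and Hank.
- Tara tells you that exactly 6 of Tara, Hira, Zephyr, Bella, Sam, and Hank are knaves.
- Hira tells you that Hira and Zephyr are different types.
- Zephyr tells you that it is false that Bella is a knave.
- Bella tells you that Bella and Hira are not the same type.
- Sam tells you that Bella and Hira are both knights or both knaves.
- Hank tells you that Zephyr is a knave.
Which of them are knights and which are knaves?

Knights: Sam and Hank. Knaves: Tara, Hira, Zephyr, and Bella.

Tara is a knave; "exactly 6 of Tara, Hira, Zephyr, Bella, Sam, and Hank are knaves" is false, as required.
Hira is a knave, so "Hira and Zephyr are different types" must be false — and it is.
Zephyr is a knave; "it is false that Bella is a knave" is false, as required.
Bella (knave): "Bella and Hira are not the same type" — false. ✓
Sam (knight): "Bella and Hira are both knights or both knaves" — True. ✓
As a knight, Hank's statement "Zephyr is a knave" should be True; it is.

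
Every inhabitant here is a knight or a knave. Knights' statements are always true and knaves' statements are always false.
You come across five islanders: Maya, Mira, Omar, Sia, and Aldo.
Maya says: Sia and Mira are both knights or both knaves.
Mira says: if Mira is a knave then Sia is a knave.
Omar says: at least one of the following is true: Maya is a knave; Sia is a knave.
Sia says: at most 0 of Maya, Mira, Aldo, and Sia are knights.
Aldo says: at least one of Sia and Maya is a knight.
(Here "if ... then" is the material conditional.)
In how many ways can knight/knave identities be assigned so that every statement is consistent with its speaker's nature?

Consistent assignments:
  Maya=knave, Mira=knight, Omar=knight, Sia=knave, Aldo=knave

1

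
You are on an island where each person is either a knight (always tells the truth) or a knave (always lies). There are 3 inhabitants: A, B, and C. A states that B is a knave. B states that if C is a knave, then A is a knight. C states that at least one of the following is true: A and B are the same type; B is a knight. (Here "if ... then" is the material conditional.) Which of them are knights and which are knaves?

A (knave): "B is a knave" — false. ✓
B is a knight, so "if C is a knave, then A is a knight" must be true — and it is.
As a knight, C's statement "at least one of the following is true: A and B are the same type; B is a knight" should be true; it is.

A is a knave, B is a knight, and C is a knight.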